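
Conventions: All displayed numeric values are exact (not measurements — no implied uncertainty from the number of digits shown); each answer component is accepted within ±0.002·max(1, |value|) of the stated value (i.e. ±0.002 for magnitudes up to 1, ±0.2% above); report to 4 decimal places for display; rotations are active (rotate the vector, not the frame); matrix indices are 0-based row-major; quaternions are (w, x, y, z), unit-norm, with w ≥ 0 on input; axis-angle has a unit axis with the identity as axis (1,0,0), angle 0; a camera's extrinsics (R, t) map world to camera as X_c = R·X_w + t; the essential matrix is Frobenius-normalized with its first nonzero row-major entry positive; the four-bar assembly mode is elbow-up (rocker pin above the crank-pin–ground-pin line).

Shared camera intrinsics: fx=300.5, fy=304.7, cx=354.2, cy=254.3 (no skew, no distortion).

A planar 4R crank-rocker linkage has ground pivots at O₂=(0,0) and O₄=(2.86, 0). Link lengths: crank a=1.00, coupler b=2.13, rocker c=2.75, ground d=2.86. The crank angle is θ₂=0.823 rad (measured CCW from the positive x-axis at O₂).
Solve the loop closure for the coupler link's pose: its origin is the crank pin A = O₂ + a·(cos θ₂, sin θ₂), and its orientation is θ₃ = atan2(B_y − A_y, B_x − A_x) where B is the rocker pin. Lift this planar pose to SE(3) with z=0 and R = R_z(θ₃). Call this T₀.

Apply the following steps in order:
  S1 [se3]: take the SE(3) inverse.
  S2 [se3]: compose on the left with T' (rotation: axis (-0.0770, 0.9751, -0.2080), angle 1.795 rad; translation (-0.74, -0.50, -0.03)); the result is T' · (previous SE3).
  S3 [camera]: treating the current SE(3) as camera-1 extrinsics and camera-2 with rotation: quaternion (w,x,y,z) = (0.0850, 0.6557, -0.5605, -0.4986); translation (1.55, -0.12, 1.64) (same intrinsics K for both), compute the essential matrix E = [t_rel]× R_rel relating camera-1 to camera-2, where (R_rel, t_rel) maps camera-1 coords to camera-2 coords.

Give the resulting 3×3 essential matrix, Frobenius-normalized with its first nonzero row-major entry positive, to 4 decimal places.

source (fourbar_fk): coupler pose = R=[0.5292 -0.8485 0.0000; 0.8485 0.5292 0.0000; 0.0000 0.0000 1.0000], t=(0.6800, 0.7332, 0.0000)
after S1 (invert_se3): R=[0.5292 0.8485 0.0000; -0.8485 0.5292 -0.0000; 0.0000 0.0000 1.0000], t=(-0.9820, 0.1890, 0.0000)
after S2 (compose_se3): R=[-0.2080 -0.1238 0.9703; -0.9534 0.2474 -0.1728; -0.2187 -0.9610 -0.1695], t=(-0.5078, -0.0331, 0.8233)
after S3 (essential): [0.4120 0.4525 0.2766; 0.3179 0.1141 -0.6191; -0.1119 -0.1408 -0.1388]

matrix = [0.4120 0.4525 0.2766; 0.3179 0.1141 -0.6191; -0.1119 -0.1408 -0.1388]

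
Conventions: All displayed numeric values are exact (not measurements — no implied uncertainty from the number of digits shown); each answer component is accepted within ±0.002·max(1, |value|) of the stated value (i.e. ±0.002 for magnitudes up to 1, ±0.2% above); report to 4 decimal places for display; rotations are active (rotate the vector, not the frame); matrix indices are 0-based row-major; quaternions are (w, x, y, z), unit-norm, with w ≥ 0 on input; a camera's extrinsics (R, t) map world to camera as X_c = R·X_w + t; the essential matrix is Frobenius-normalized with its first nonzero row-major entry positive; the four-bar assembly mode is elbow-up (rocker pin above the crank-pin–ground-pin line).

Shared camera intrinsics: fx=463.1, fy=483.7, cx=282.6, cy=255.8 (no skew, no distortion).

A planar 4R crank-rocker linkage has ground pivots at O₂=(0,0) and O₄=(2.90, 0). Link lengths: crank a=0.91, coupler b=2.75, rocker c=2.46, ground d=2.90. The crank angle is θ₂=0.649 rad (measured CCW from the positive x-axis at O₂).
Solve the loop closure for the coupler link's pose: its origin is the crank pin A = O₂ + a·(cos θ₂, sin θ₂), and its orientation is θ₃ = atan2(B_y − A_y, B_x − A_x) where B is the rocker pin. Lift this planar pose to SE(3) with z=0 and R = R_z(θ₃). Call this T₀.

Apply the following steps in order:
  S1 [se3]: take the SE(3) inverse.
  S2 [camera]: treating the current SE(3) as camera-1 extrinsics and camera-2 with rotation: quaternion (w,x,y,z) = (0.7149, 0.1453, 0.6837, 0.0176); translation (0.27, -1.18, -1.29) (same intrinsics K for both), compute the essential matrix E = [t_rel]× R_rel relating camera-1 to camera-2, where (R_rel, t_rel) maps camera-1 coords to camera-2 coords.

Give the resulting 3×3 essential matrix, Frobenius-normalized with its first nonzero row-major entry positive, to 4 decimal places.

matrix = [0.6463 0.2108 -0.1269; -0.0315 -0.1780 -0.6606; 0.1509 0.0933 0.1458]

source (fourbar_fk): coupler pose = R=[0.7220 -0.6919 0.0000; 0.6919 0.7220 0.0000; 0.0000 0.0000 1.0000], t=(0.7250, 0.5500, 0.0000)
after S1 (invert_se3): R=[0.7220 0.6919 0.0000; -0.6919 0.7220 0.0000; 0.0000 0.0000 1.0000], t=(-0.9040, 0.1045, 0.0000)
after S2 (essential): [0.6463 0.2108 -0.1269; -0.0315 -0.1780 -0.6606; 0.1509 0.0933 0.1458]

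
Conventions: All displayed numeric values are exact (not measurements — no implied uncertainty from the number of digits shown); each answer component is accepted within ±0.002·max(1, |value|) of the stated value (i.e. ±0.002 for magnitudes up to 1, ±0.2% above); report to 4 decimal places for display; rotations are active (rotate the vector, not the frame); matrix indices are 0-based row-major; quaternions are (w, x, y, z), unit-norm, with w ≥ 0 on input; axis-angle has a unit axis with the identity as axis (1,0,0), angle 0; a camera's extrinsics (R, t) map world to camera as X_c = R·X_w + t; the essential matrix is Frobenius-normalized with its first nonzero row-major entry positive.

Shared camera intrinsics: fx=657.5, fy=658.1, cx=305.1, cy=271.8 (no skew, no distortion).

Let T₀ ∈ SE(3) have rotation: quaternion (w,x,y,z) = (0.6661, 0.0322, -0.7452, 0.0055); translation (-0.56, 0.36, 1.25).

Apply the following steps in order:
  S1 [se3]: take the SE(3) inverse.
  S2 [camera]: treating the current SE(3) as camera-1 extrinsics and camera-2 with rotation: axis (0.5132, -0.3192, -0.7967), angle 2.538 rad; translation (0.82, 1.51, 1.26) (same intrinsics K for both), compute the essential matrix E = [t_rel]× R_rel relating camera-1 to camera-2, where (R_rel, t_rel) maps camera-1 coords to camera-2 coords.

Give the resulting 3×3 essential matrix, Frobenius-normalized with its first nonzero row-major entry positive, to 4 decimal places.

after S1 (invert_se3): R=[-0.1106 -0.0407 0.9930; -0.0553 0.9979 0.0347; -0.9923 -0.0511 -0.1126], t=(-1.2886, -0.4336, -0.3965)
after S2 (essential): [0.0147 0.6811 -0.1883; -0.4715 0.0928 0.2463; 0.3995 -0.0512 -0.2159]

matrix = [0.0147 0.6811 -0.1883; -0.4715 0.0928 0.2463; 0.3995 -0.0512 -0.2159]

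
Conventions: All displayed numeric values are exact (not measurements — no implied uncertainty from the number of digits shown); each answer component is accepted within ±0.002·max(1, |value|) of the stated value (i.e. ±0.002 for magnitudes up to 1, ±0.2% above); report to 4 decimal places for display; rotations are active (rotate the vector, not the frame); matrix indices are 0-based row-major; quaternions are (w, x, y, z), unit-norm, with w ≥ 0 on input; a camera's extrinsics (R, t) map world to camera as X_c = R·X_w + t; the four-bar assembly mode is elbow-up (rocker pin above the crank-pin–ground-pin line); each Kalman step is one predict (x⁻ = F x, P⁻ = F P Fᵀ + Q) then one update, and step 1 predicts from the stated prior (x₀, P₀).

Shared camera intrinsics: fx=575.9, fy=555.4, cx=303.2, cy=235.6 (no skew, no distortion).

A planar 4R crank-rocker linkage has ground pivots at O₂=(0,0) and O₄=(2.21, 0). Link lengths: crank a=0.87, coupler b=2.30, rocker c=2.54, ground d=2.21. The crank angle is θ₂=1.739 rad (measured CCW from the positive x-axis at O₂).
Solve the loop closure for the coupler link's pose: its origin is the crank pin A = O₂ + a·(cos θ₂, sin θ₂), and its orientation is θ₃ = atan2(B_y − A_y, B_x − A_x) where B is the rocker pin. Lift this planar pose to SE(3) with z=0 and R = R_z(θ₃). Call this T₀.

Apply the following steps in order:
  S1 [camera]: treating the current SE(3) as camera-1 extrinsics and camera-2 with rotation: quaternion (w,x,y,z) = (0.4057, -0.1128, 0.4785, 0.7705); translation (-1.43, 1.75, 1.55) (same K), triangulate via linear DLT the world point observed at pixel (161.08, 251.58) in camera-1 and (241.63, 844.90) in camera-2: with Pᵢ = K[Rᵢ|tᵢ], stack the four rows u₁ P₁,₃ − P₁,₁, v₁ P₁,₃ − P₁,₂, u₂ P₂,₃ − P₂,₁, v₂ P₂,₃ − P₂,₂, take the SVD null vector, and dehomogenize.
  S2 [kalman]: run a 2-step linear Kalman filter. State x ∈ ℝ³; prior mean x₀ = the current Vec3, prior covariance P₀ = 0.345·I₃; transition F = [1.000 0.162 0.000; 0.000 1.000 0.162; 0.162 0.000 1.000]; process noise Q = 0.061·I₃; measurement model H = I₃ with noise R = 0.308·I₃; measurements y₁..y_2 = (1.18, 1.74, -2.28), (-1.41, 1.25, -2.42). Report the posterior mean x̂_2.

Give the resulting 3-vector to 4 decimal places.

source (fourbar_fk): coupler pose = R=[0.7240 -0.6898 0.0000; 0.6898 0.7240 0.0000; 0.0000 0.0000 1.0000], t=(-0.1456, 0.8577, 0.0000)
after S1 (triangulate): (-0.7618, -0.3899, 1.7352)
after S2 (kf_track): (-0.4501, 0.8573, -1.3580)

result = (-0.4501, 0.8573, -1.3580)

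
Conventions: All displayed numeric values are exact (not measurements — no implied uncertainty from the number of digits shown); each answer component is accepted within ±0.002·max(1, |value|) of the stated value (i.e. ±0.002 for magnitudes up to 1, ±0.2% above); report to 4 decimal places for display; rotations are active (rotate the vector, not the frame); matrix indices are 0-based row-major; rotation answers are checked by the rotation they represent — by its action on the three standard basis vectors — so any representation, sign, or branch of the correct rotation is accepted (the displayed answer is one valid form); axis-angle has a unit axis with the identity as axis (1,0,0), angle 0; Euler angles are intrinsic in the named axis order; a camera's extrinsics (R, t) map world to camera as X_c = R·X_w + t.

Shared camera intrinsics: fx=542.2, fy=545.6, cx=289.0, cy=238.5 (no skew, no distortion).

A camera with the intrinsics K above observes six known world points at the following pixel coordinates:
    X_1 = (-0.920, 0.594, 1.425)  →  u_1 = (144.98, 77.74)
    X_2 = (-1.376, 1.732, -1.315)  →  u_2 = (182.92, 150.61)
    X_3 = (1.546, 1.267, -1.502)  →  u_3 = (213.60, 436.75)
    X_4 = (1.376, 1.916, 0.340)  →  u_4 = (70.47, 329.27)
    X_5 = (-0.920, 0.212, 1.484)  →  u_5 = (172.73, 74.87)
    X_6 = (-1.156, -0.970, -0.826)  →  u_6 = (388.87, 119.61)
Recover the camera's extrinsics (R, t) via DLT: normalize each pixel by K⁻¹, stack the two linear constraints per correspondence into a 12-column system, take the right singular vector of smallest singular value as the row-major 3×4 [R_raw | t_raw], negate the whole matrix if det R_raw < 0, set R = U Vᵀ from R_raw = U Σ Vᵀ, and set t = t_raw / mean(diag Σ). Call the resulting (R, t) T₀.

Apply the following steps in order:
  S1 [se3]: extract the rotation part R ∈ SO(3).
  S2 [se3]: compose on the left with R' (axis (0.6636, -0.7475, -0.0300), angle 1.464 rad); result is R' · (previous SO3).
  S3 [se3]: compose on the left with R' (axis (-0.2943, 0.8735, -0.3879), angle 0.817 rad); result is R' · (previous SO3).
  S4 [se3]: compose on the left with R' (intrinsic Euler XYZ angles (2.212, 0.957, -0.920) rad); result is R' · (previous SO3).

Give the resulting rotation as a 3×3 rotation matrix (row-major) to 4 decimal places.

source (pnp_recover): camera pose = R=[-0.1729 -0.7603 -0.6261; 0.8400 0.2182 -0.4968; 0.5143 -0.6118 0.6009], t=(-0.4301, -0.4401, 6.0613)
after S1 (rot_of_se3): [-0.1729 -0.7603 -0.6261; 0.8400 0.2182 -0.4968; 0.5143 -0.6118 0.6009]
after S2 (compose_so3): [-0.8251 -0.0047 -0.5650; 0.2615 0.8832 -0.3893; 0.5009 -0.4690 -0.7275]
after S3 (compose_so3): [-0.1974 -0.1408 -0.9702; 0.5962 0.7684 -0.2328; 0.7782 -0.6243 -0.0678]
after S4 (compose_so3): [0.8405 -0.2074 -0.5006; -0.4368 0.2873 -0.8524; 0.3206 0.9351 0.1509]

rotation (matrix) = ((0.8405, -0.2074, -0.5006), (-0.4368, 0.2873, -0.8524), (0.3206, 0.9351, 0.1509))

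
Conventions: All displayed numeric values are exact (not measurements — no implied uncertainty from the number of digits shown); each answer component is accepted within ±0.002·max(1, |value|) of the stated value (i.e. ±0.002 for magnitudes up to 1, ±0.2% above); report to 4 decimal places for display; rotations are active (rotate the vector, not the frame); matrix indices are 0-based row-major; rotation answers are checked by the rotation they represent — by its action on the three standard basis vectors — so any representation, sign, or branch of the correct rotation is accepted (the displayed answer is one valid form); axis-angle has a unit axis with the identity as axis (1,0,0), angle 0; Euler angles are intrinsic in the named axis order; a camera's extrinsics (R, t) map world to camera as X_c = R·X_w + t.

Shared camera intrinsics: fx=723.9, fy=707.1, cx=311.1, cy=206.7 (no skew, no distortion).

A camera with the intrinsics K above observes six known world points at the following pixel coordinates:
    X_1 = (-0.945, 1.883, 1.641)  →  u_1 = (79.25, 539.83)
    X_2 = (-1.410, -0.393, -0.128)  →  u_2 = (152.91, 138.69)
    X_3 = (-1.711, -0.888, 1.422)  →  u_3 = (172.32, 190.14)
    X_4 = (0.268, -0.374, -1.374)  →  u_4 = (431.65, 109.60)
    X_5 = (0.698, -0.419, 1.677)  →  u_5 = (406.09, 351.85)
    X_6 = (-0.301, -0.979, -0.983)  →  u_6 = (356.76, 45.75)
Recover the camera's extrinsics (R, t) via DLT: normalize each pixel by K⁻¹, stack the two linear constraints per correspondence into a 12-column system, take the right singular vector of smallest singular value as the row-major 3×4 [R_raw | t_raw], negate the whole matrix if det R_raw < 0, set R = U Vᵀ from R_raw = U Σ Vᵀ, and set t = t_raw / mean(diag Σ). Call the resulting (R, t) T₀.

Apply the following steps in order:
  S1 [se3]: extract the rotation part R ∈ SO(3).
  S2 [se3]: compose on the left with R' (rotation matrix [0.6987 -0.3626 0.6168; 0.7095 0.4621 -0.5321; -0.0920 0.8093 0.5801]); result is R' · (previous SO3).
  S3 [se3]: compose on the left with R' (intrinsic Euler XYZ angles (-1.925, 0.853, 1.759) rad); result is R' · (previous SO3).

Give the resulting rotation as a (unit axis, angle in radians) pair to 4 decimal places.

source (pnp_recover): camera pose = R=[0.9173 -0.3928 -0.0647; 0.3675 0.7729 0.5173; -0.1532 -0.4983 0.8533], t=(0.0900, 0.4300, 4.4602)
after S1 (rot_of_se3): [0.9173 -0.3928 -0.0647; 0.3675 0.7729 0.5173; -0.1532 -0.4983 0.8533]
after S2 (compose_so3): [0.4132 -0.8620 0.2935; 0.9021 0.3436 -0.2609; 0.1241 0.3726 0.9197]
after S3 (compose_so3): [-0.5403 0.1647 0.8252; 0.6750 0.6704 0.3081; -0.5024 0.7235 -0.4734]

rotation (axis_angle) = ((0.2803, 0.8960, 0.3444), 2.3072)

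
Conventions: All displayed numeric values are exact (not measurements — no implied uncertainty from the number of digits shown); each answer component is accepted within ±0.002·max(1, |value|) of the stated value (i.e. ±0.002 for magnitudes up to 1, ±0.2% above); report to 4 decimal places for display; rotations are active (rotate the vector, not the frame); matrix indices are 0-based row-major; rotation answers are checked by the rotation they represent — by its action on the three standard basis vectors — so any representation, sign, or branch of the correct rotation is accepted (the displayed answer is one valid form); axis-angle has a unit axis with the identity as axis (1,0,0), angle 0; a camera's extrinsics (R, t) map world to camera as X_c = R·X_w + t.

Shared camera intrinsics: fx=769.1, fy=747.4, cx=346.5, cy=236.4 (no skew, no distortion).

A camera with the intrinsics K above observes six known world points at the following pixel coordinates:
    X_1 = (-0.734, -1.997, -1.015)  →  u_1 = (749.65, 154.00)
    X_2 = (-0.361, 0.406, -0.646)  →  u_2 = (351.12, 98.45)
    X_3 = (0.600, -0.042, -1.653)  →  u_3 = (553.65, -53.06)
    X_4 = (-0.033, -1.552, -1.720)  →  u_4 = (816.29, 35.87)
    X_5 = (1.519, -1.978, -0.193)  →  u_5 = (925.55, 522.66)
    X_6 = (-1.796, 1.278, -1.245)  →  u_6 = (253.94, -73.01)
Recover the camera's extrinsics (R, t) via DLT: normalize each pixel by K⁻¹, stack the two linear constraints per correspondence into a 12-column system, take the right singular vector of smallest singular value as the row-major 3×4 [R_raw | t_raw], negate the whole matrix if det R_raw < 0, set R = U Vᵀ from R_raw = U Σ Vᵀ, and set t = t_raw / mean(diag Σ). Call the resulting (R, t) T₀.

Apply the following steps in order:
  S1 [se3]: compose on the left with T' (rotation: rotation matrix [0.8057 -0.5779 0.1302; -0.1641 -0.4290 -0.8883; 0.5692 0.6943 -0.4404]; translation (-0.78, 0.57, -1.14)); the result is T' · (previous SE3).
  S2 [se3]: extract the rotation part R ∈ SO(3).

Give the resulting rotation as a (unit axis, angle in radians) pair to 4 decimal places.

source (pnp_recover): camera pose = R=[0.0033 -0.9458 -0.3247; 0.3935 -0.2973 0.8699; -0.9193 -0.1307 0.3711], t=(0.2000, 0.0700, 4.0500)
after S1 (compose_se3): R=[-0.3444 -0.6072 -0.7160; 0.6473 0.3988 -0.6496; 0.6800 -0.6872 0.2557], t=(-0.1320, -3.0904, -2.7613)
after S2 (rot_of_se3): [-0.3444 -0.6072 -0.7160; 0.6473 0.3988 -0.6496; 0.6800 -0.6872 0.2557]

rotation (axis_angle) = ((-0.0201, -0.7436, 0.6683), 1.9230)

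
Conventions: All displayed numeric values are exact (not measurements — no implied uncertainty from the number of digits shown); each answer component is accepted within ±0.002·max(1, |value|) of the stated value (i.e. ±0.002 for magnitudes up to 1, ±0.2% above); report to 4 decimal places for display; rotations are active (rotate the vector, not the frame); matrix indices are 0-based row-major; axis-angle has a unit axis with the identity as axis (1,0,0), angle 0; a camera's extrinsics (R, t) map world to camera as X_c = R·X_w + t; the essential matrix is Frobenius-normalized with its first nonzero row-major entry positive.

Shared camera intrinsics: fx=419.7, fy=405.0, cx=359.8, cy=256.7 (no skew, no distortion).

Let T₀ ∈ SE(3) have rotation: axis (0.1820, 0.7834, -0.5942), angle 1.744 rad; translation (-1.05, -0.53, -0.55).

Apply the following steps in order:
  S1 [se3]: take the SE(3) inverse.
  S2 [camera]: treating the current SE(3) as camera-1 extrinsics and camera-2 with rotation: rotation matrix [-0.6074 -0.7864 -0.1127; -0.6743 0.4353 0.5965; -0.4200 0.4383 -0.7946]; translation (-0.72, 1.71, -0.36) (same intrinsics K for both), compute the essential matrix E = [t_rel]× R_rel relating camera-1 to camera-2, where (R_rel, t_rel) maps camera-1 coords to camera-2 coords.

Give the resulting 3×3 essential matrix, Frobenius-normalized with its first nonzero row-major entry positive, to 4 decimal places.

matrix = [0.4673 0.1983 -0.4702; -0.0318 -0.1203 0.1298; -0.4412 0.5075 -0.1918]

after S1 (invert_se3): R=[-0.1334 -0.4182 -0.8985; 0.7525 0.5472 -0.3664; 0.6449 -0.7250 0.2417], t=(-0.8559, 0.8786, 0.4258)
after S2 (essential): [0.4673 0.1983 -0.4702; -0.0318 -0.1203 0.1298; -0.4412 0.5075 -0.1918]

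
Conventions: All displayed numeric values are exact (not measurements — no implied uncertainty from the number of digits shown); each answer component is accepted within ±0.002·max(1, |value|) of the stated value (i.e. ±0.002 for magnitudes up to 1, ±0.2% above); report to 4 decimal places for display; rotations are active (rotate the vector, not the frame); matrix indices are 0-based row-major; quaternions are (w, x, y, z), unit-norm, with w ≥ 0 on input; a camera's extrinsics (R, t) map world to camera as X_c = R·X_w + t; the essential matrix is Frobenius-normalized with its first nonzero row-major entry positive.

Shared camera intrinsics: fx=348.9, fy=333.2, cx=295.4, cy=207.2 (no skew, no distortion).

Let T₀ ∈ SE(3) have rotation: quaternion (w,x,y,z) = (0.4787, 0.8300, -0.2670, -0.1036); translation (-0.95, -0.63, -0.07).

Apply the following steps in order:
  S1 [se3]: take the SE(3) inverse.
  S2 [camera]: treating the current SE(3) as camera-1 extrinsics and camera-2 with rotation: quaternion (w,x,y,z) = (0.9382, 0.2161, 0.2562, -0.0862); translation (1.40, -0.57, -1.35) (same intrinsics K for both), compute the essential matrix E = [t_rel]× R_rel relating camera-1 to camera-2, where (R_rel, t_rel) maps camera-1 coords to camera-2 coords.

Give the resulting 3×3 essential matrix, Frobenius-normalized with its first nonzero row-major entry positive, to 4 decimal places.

matrix = [0.0218 0.6858 -0.0055; 0.2078 0.1055 -0.4787; -0.1843 0.1350 0.4399]

after S1 (invert_se3): R=[0.8360 -0.5424 0.0836; -0.3440 -0.3992 0.8499; -0.4276 -0.7393 -0.5203], t=(0.4583, -0.5188, -0.9083)
after S2 (essential): [0.0218 0.6858 -0.0055; 0.2078 0.1055 -0.4787; -0.1843 0.1350 0.4399]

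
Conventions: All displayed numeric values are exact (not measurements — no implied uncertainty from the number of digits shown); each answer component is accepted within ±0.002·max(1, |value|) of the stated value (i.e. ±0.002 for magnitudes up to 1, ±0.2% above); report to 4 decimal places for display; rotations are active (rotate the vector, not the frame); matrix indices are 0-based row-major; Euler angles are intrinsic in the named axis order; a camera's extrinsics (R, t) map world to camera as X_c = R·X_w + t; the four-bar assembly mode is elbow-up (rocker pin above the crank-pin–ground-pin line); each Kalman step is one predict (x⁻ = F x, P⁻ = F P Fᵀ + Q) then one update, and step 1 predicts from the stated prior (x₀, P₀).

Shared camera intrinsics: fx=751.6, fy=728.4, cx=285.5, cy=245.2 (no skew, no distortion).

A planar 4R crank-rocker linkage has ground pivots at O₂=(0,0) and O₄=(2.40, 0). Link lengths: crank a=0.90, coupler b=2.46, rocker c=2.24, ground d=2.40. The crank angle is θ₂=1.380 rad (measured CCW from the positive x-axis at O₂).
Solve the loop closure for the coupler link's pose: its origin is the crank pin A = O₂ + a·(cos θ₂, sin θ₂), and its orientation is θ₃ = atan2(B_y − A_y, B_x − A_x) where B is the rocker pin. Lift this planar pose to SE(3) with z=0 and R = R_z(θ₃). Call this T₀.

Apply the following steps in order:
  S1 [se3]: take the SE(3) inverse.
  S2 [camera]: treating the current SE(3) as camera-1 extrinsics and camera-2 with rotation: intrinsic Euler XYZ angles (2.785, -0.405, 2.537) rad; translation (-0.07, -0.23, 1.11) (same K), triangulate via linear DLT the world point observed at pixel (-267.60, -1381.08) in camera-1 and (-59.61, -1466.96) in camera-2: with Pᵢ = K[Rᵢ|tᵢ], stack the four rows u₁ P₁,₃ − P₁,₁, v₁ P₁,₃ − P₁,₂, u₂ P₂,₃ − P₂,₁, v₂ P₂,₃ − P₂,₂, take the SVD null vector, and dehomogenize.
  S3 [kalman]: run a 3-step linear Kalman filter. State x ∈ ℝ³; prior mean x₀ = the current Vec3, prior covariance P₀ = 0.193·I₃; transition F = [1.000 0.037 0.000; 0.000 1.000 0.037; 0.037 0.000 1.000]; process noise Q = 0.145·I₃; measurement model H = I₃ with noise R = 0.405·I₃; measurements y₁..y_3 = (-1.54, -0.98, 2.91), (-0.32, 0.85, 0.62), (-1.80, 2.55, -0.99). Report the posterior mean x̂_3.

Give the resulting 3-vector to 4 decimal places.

result = (-0.9907, 1.0378, 0.2740)

source (fourbar_fk): coupler pose = R=[0.8361 -0.5486 0.0000; 0.5486 0.8361 0.0000; 0.0000 0.0000 1.0000], t=(0.1707, 0.8837, 0.0000)
after S1 (invert_se3): R=[0.8361 0.5486 0.0000; -0.5486 0.8361 0.0000; 0.0000 0.0000 1.0000], t=(-0.6275, -0.6452, 0.0000)
after S2 (triangulate): (0.7269, -1.1876, 0.9123)
after S3 (kf_track): (-0.9907, 1.0378, 0.2740)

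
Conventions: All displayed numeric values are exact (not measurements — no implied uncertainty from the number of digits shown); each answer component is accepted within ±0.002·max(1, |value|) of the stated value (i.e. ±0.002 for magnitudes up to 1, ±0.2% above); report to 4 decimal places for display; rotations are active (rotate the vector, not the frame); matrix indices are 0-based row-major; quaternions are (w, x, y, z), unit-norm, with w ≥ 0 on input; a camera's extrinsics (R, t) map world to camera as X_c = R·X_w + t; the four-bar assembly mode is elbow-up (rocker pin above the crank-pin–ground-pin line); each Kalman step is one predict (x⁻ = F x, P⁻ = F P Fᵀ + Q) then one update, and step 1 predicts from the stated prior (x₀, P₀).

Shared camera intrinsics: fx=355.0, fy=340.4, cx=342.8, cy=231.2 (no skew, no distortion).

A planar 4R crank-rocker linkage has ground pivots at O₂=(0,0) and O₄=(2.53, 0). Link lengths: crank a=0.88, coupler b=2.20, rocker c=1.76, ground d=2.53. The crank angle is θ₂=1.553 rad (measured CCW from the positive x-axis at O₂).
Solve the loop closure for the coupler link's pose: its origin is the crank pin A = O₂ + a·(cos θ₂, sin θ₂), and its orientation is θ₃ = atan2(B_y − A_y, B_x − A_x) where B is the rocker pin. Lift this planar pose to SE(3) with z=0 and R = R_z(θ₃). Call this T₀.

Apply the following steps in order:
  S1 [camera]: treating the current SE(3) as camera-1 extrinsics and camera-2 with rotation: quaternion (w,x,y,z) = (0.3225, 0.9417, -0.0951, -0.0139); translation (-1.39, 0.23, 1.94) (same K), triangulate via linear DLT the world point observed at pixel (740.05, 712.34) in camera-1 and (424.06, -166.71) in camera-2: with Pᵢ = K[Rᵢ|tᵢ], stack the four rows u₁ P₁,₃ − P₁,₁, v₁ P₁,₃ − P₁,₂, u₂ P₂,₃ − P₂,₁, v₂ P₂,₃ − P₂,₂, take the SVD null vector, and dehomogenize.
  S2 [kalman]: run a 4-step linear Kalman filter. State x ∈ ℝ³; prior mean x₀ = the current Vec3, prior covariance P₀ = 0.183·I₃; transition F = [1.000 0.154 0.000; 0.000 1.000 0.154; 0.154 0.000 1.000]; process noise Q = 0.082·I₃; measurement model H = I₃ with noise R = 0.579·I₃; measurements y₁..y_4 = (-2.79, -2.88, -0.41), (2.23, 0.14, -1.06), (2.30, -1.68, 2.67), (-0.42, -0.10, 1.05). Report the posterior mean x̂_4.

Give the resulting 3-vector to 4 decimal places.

result = (0.6905, -0.3521, 1.2282)

source (fourbar_fk): coupler pose = R=[0.9287 -0.3709 0.0000; 0.3709 0.9287 0.0000; 0.0000 0.0000 1.0000], t=(0.0157, 0.8799, 0.0000)
after S1 (triangulate): (1.8970, 0.4736, 1.4314)
after S2 (kf_track): (0.6905, -0.3521, 1.2282)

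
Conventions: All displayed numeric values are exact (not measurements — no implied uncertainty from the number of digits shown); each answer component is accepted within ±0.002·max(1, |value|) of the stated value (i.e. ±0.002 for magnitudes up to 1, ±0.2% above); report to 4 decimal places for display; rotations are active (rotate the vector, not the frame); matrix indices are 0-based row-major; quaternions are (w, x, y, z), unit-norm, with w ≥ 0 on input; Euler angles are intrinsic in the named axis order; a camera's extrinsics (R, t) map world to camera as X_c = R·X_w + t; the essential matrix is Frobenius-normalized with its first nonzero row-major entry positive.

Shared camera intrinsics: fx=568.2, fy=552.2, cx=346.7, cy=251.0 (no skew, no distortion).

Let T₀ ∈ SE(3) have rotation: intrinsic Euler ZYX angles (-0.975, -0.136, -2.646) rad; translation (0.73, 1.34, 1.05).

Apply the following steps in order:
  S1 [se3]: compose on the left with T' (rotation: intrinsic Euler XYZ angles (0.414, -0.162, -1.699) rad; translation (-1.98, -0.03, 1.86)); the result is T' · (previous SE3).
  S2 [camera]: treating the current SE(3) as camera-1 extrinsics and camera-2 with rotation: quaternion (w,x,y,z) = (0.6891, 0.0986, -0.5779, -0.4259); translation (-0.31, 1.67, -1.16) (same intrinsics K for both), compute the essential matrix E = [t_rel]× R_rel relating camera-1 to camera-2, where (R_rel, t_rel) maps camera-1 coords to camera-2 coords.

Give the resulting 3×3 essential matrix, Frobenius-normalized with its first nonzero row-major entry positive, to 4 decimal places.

matrix = [0.4985 -0.1733 0.3583; 0.2364 -0.0681 0.1813; -0.0853 0.5849 0.3878]

after S1 (compose_se3): R=[-0.8947 -0.3721 0.2470; -0.4053 0.9088 -0.0988; -0.1877 -0.1886 -0.9639], t=(-0.9299, -1.3467, 2.6310)
after S2 (essential): [0.4985 -0.1733 0.3583; 0.2364 -0.0681 0.1813; -0.0853 0.5849 0.3878]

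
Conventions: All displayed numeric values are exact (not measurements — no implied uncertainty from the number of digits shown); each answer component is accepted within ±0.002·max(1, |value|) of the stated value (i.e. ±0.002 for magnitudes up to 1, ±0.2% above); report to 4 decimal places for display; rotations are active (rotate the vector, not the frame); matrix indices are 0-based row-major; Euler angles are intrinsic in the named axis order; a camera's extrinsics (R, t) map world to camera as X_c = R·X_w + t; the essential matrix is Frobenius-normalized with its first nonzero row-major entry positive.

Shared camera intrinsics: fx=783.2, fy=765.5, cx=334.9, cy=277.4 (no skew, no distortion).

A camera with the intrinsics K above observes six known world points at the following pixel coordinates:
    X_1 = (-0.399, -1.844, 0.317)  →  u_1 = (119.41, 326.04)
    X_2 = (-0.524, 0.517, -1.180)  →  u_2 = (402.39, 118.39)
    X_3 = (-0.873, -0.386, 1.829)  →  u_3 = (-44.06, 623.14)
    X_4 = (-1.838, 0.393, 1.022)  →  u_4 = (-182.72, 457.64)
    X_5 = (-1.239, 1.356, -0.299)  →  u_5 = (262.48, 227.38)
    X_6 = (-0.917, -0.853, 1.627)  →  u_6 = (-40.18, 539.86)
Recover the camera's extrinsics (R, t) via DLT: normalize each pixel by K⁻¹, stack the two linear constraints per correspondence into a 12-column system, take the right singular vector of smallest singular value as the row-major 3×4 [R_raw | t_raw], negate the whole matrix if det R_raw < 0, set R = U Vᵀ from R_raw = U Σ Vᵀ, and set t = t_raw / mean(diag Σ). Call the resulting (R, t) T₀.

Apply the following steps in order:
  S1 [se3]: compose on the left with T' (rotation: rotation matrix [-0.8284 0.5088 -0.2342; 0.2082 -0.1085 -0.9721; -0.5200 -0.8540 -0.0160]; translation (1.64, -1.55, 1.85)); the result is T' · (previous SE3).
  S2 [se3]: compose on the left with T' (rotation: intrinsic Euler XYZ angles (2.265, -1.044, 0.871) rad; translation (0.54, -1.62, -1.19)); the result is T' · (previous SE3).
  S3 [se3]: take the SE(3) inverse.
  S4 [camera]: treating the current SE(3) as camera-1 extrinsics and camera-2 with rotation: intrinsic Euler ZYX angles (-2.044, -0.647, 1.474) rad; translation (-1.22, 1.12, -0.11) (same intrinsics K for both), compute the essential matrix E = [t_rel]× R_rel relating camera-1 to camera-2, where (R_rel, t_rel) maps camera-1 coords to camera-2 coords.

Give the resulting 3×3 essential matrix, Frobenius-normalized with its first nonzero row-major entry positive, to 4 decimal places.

matrix = [0.6248 -0.0160 0.1890; 0.3162 -0.0935 -0.2050; -0.0624 0.1833 0.6207]

source (pnp_recover): camera pose = R=[0.7374 0.5006 -0.4535; 0.4505 0.1358 0.8824; 0.5033 -0.8550 -0.1254], t=(-0.1101, 0.4901, 4.0102)
after S1 (compose_se3): R=[-0.4995 -0.1453 0.8540; -0.3846 0.9206 -0.0683; -0.7763 -0.3626 -0.5157], t=(1.0413, -5.5242, 1.4245)
after S2 (compose_se3): R=[0.6572 -0.0877 0.7486; 0.7212 0.3619 -0.5907; -0.2192 0.9281 0.3011], t=(1.7705, -3.6569, -6.4784)
after S3 (invert_se3): R=[0.6572 0.7212 -0.2192; -0.0877 0.3619 0.9281; 0.7486 -0.5907 0.3011], t=(0.0539, 7.4912, -1.5349)
after S4 (essential): [0.6248 -0.0160 0.1890; 0.3162 -0.0935 -0.2050; -0.0624 0.1833 0.6207]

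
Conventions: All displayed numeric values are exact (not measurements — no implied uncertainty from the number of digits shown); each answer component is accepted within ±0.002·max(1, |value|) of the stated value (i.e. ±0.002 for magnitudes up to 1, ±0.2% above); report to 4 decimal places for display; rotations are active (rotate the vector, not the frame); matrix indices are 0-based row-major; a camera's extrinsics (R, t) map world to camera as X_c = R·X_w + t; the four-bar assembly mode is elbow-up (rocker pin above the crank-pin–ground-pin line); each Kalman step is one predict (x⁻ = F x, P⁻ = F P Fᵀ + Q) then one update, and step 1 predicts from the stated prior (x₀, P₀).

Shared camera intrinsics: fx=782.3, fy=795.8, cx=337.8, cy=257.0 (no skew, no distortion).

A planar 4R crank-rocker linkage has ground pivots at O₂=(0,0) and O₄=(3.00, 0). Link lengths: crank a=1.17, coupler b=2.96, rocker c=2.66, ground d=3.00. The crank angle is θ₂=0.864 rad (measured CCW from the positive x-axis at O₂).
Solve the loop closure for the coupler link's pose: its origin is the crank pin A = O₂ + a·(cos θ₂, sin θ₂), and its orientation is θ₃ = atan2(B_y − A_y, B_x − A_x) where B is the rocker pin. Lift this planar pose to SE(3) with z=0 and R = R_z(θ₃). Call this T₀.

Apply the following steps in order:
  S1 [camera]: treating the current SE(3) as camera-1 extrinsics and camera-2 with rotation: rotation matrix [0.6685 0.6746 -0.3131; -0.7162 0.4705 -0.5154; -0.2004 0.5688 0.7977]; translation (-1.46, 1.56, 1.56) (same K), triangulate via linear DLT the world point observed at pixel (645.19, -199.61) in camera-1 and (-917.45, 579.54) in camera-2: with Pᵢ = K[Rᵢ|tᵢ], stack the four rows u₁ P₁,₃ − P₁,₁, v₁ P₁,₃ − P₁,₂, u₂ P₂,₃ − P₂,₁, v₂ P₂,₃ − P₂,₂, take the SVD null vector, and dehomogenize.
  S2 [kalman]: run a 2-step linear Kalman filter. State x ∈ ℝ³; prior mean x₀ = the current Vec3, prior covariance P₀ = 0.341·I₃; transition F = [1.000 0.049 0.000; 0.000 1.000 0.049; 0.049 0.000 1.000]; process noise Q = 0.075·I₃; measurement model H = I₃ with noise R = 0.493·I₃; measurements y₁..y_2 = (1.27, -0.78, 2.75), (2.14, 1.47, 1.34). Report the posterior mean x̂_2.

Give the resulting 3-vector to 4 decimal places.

source (fourbar_fk): coupler pose = R=[0.8023 -0.5969 0.0000; 0.5969 0.8023 0.0000; 0.0000 0.0000 1.0000], t=(0.7598, 0.8897, 0.0000)
after S1 (triangulate): (-1.1845, -1.3781, 1.6086)
after S2 (kf_track): (0.7499, 0.0040, 1.8852)

result = (0.7499, 0.0040, 1.8852)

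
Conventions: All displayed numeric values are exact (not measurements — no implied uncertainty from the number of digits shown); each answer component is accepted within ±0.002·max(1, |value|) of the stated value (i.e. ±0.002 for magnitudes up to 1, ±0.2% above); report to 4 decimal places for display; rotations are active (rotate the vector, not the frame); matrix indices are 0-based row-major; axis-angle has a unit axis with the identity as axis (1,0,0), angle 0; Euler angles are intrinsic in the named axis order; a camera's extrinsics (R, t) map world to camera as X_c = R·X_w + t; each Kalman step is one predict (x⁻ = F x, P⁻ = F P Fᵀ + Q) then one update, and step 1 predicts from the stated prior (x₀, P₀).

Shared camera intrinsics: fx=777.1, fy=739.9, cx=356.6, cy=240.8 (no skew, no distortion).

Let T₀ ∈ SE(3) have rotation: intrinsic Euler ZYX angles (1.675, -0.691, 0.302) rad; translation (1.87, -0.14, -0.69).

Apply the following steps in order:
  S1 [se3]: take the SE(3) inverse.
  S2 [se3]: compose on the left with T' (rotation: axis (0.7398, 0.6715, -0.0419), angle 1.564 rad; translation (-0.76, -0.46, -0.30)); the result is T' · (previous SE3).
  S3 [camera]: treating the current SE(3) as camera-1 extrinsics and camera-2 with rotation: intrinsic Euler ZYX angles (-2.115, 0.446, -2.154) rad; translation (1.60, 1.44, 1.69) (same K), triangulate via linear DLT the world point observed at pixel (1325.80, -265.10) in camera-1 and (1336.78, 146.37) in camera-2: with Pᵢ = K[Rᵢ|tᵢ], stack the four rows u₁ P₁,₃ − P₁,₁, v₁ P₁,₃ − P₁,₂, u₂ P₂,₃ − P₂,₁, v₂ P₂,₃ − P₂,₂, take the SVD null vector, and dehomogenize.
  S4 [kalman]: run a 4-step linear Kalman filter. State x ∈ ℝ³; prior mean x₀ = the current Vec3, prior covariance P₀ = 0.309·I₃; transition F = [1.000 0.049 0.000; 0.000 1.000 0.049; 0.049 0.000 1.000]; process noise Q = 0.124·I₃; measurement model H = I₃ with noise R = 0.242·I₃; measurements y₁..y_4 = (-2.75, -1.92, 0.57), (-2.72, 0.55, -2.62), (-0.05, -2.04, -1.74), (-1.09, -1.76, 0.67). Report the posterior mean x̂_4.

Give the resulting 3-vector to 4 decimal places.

after S1 (invert_se3): R=[-0.0802 0.7664 0.6373; -0.9298 -0.2878 0.2292; 0.3591 -0.5742 0.7357], t=(0.6969, 1.8567, -0.2443)
after S2 (compose_se3): R=[-0.3118 -0.1001 0.9449; -0.7347 0.6560 -0.1729; -0.6025 -0.7481 -0.2781], t=(0.4610, 0.8864, 0.5301)
after S3 (triangulate): (0.4879, -1.8314, 1.1697)
after S4 (kf_track): (-1.1426, -1.5748, -0.4122)

result = (-1.1426, -1.5748, -0.4122)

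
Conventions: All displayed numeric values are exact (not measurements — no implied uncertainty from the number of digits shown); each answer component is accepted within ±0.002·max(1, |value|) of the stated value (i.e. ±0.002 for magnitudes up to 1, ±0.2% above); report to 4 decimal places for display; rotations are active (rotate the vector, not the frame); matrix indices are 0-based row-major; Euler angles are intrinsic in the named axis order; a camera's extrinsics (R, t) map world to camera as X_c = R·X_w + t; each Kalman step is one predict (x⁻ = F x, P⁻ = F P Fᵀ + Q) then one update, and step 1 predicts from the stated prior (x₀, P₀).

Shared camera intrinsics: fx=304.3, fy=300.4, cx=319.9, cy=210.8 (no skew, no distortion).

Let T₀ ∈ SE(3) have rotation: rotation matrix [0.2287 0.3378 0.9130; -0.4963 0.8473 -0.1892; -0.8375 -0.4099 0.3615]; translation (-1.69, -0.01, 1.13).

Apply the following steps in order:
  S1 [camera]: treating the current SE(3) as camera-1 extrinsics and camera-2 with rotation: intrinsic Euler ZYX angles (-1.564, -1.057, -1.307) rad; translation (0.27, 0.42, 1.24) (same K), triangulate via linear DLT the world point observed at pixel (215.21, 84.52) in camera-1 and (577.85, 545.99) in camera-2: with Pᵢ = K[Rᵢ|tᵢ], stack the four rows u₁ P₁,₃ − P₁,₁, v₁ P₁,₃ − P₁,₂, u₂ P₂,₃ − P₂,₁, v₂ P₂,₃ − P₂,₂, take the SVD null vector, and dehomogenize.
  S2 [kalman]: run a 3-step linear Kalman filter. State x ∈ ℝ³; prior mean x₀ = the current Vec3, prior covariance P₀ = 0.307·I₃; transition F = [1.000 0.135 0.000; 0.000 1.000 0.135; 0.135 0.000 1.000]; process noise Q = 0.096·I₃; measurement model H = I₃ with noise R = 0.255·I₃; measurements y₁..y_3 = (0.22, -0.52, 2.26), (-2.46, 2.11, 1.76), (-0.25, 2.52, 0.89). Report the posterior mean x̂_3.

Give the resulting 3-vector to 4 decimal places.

result = (-0.6920, 1.7468, 1.3747)

after S1 (triangulate): (-0.3482, -1.0475, 1.4332)
after S2 (kf_track): (-0.6920, 1.7468, 1.3747)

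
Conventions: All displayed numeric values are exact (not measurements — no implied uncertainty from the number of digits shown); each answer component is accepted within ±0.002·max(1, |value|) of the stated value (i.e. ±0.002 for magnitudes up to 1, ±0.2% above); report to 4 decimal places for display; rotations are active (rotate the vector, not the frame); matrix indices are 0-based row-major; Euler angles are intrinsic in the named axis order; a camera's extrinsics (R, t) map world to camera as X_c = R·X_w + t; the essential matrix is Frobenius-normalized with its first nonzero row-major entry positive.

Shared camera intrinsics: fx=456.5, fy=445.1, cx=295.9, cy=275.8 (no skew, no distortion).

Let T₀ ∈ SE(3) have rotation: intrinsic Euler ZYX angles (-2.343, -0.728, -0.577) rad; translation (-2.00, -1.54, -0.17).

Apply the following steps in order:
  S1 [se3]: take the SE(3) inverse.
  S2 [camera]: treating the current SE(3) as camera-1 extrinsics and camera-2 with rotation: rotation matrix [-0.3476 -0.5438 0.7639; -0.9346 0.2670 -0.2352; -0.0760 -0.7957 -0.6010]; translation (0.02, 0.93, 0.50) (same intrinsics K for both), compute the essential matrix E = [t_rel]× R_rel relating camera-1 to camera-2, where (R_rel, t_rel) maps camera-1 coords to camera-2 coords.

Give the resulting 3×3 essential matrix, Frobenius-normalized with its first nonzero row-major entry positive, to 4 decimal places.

matrix = [0.0437 -0.6291 -0.1296; -0.3797 0.2491 -0.2116; 0.4342 0.1466 0.3528]

after S1 (invert_se3): R=[-0.5208 -0.5348 0.6654; 0.3471 -0.8448 -0.4072; 0.7799 0.0189 0.6256], t=(-1.7521, -0.6759, 1.6952)
after S2 (essential): [0.0437 -0.6291 -0.1296; -0.3797 0.2491 -0.2116; 0.4342 0.1466 0.3528]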